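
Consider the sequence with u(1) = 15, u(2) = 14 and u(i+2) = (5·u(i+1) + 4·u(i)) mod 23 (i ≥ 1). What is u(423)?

We have u(1) = 15,  u(2) = 14,  u(3) = 15,  u(4) = 16,  u(5) = 2,  u(6) = 5,  u(7) = 10,  u(8) = 1,  u(9) = 22,  u(10) = 22,  u(11) = 14,  u(12) = 20,  u(13) = 18,  u(14) = 9,  u(15) = 2,  u(16) = 0,  u(17) = 8,  u(18) = 17,  u(19) = 2,  u(20) = 9,  u(21) = 7,  u(22) = 2,  u(23) = 15,  u(24) = 14.
The sequence repeats with period 22.
(423 - 1) mod 22 = 4, so u(423) = u(5) = 2.

2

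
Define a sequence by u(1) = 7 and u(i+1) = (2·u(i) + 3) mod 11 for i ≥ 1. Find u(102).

6

We have u(1) = 7; u(2) = 6; u(3) = 4; u(4) = 0; u(5) = 3; u(6) = 9; u(7) = 10; u(8) = 1; u(9) = 5; u(10) = 2; u(11) = 7.
The sequence repeats with period 10.
(102 - 1) mod 10 = 1, so u(102) = u(2) = 6.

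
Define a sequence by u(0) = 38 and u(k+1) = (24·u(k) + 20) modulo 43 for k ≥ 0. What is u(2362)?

Computing terms: u(0) = 38, u(1) = 29, u(2) = 28, u(3) = 4, u(4) = 30, u(5) = 9, u(6) = 21, u(7) = 8, u(8) = 40, u(9) = 34, u(10) = 19, u(11) = 3, u(12) = 6, u(13) = 35, u(14) = 0, u(15) = 20, u(16) = 27, u(17) = 23, u(18) = 13, u(19) = 31, u(20) = 33, u(21) = 38.
The sequence repeats with period 21.
(2362 - 0) mod 21 = 10, so u(2362) = u(10) = 19.

19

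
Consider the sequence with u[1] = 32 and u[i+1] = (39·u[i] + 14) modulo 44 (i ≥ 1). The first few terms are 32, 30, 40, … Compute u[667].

4

u[1] = 32; u[2] = 30; u[3] = 40; u[4] = 34; u[5] = 20; u[6] = 2; u[7] = 4; u[8] = 38; u[9] = 0; u[10] = 14; u[11] = 32.
Since u[11] = u[1] = 32, the sequence is periodic with period 10.
(667 - 1) mod 10 = 6, so u[667] = u[7] = 4.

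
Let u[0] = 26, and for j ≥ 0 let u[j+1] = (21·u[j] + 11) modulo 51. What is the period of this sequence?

4

We have u[0] = 26; u[1] = 47; u[2] = 29; u[3] = 8; u[4] = 26.
Since u[4] = u[0] = 26, the sequence is periodic with period 4.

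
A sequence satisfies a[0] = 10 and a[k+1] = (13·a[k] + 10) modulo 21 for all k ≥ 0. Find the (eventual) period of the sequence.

a[0] = 10, a[1] = 14, a[2] = 3, a[3] = 7, a[4] = 17, a[5] = 0, a[6] = 10.
Since a[6] = a[0] = 10, the sequence is periodic with period 6.

6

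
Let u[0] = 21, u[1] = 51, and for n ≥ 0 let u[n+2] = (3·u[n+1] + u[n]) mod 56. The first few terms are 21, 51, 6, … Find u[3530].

22

Listing terms: u[0] = 21; u[1] = 51; u[2] = 6; u[3] = 13; u[4] = 45; u[5] = 36; u[6] = 41; u[7] = 47; u[8] = 14; u[9] = 33; u[10] = 1; u[11] = 36; u[12] = 53; u[13] = 27; u[14] = 22; u[15] = 37; u[16] = 21; u[17] = 44; u[18] = 41; u[19] = 55; u[20] = 38; u[21] = 1; u[22] = 41; u[23] = 12; u[24] = 21; u[25] = 19; u[26] = 22; u[27] = 29; u[28] = 53; u[29] = 20; u[30] = 1; u[31] = 23; u[32] = 14; u[33] = 9; u[34] = 41; u[35] = 20; u[36] = 45; u[37] = 43; u[38] = 6; u[39] = 5; u[40] = 21; u[41] = 12; u[42] = 1; u[43] = 15; u[44] = 46; u[45] = 41; u[46] = 1; u[47] = 44; u[48] = 21; u[49] = 51.
Since (u[48], u[49]) = (u[0], u[1]) = (21, 51) (two consecutive terms determine the rest), the sequence is periodic with period 48.
(3530 - 0) mod 48 = 26, so u[3530] = u[26] = 22.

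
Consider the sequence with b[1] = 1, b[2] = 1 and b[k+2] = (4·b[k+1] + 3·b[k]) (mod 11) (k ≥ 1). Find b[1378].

Listing terms: b[1] = 1,  b[2] = 1,  b[3] = 7,  b[4] = 9,  b[5] = 2,  b[6] = 2,  b[7] = 3,  b[8] = 7,  b[9] = 4,  b[10] = 4,  b[11] = 6,  b[12] = 3,  b[13] = 8,  b[14] = 8,  b[15] = 1,  b[16] = 6,  b[17] = 5,  b[18] = 5,  b[19] = 2,  b[20] = 1,  b[21] = 10,  b[22] = 10,  b[23] = 4,  b[24] = 2,  b[25] = 9,  b[26] = 9,  b[27] = 8,  b[28] = 4,  b[29] = 7,  b[30] = 7,  b[31] = 5,  b[32] = 8,  b[33] = 3,  b[34] = 3,  b[35] = 10,  b[36] = 5,  b[37] = 6,  b[38] = 6,  b[39] = 9,  b[40] = 10,  b[41] = 1,  b[42] = 1.
Since (b[41], b[42]) = (b[1], b[2]) = (1, 1) (two consecutive terms determine the rest), the sequence is periodic with period 40.
So b[1378] = b[1 + ((1378-1) mod 40)] = b[18] = 5.

5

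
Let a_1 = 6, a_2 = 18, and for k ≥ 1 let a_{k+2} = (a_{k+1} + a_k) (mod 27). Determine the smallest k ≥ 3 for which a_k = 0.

6

We have a_1 = 6,  a_2 = 18,  a_3 = 24,  a_4 = 15,  a_5 = 12,  a_6 = 0,  a_7 = 12,  a_8 = 12,  a_9 = 24,  a_{10} = 9,  a_{11} = 6,  a_{12} = 15,  a_{13} = 21,  a_{14} = 9,  a_{15} = 3,  a_{16} = 12,  a_{17} = 15,  a_{18} = 0,  a_{19} = 15,  a_{20} = 15,  a_{21} = 3,  a_{22} = 18,  a_{23} = 21,  a_{24} = 12,  a_{25} = 6,  a_{26} = 18.
The sequence repeats with period 24.
The value 0 first appears (with k ≥ 3) at a_6.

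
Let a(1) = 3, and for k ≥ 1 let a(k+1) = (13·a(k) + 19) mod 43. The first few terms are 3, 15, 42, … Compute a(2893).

37

We have a(1) = 3; a(2) = 15; a(3) = 42; a(4) = 6; a(5) = 11; a(6) = 33; a(7) = 18; a(8) = 38; a(9) = 40; a(10) = 23; a(11) = 17; a(12) = 25; a(13) = 0; a(14) = 19; a(15) = 8; a(16) = 37; a(17) = 27; a(18) = 26; a(19) = 13; a(20) = 16; a(21) = 12; a(22) = 3.
Since a(22) = a(1) = 3, the sequence is periodic with period 21.
So a(2893) = a(1 + ((2893-1) mod 21)) = a(16) = 37.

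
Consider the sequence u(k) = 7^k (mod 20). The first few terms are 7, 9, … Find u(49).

u(1) = 7; u(2) = 9; u(3) = 3; u(4) = 1; u(5) = 7.
Since u(5) = u(1) = 7, the sequence is periodic with period 4.
(49 - 1) mod 4 = 0, so u(49) = u(1) = 7.

7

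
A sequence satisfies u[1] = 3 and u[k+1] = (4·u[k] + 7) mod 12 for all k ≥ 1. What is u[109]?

3

Computing terms: u[1] = 3; u[2] = 7; u[3] = 11; u[4] = 3.
Since u[4] = u[1] = 3, the sequence is periodic with period 3.
(109 - 1) mod 3 = 0, so u[109] = u[1] = 3.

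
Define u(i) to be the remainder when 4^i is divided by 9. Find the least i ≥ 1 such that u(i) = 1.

3

u(0) = 1,  u(1) = 4,  u(2) = 7,  u(3) = 1.
The sequence repeats with period 3.
The value 1 next appears (with i ≥ 1) at u(3).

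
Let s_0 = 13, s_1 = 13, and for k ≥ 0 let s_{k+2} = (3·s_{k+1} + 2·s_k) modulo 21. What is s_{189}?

7

s_0 = 13, s_1 = 13, s_2 = 2, s_3 = 11, s_4 = 16, s_5 = 7, s_6 = 11, s_7 = 5, s_8 = 16, s_9 = 16, s_{10} = 17, s_{11} = 20, s_{12} = 10, s_{13} = 7, s_{14} = 20, s_{15} = 11, s_{16} = 10, s_{17} = 10, s_{18} = 8, s_{19} = 2, s_{20} = 1, s_{21} = 7, s_{22} = 2, s_{23} = 20, s_{24} = 1, s_{25} = 1, s_{26} = 5, s_{27} = 17, s_{28} = 19, s_{29} = 7, s_{30} = 17, s_{31} = 2, s_{32} = 19, s_{33} = 19, s_{34} = 11, s_{35} = 8, s_{36} = 4, s_{37} = 7, s_{38} = 8, s_{39} = 17, s_{40} = 4, s_{41} = 4, s_{42} = 20, s_{43} = 5, s_{44} = 13, s_{45} = 7, s_{46} = 5, s_{47} = 8, s_{48} = 13, s_{49} = 13.
The sequence repeats with period 48.
(189 - 0) mod 48 = 45, so s_{189} = s_{45} = 7.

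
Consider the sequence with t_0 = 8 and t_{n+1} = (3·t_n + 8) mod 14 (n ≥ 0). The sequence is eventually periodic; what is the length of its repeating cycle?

6

We have t_0 = 8,  t_1 = 4,  t_2 = 6,  t_3 = 12,  t_4 = 2,  t_5 = 0,  t_6 = 8.
The sequence repeats with period 6.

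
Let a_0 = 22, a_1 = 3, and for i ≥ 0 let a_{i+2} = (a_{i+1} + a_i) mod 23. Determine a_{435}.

5

We have a_0 = 22,  a_1 = 3,  a_2 = 2,  a_3 = 5,  a_4 = 7,  a_5 = 12,  a_6 = 19,  a_7 = 8,  a_8 = 4,  a_9 = 12,  a_{10} = 16,  a_{11} = 5,  a_{12} = 21,  a_{13} = 3,  a_{14} = 1,  a_{15} = 4,  a_{16} = 5,  a_{17} = 9,  a_{18} = 14,  a_{19} = 0,  a_{20} = 14,  a_{21} = 14,  a_{22} = 5,  a_{23} = 19,  a_{24} = 1,  a_{25} = 20,  a_{26} = 21,  a_{27} = 18,  a_{28} = 16,  a_{29} = 11,  a_{30} = 4,  a_{31} = 15,  a_{32} = 19,  a_{33} = 11,  a_{34} = 7,  a_{35} = 18,  a_{36} = 2,  a_{37} = 20,  a_{38} = 22,  a_{39} = 19,  a_{40} = 18,  a_{41} = 14,  a_{42} = 9,  a_{43} = 0,  a_{44} = 9,  a_{45} = 9,  a_{46} = 18,  a_{47} = 4,  a_{48} = 22,  a_{49} = 3.
Since (a_{48}, a_{49}) = (a_0, a_1) = (22, 3) (two consecutive terms determine the rest), the sequence is periodic with period 48.
So a_{435} = a_{0 + ((435-0) mod 48)} = a_3 = 5.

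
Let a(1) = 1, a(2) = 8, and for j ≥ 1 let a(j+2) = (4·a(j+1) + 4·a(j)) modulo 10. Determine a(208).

a(1) = 1; a(2) = 8; a(3) = 6; a(4) = 6; a(5) = 8; a(6) = 6.
Since (a(5), a(6)) = (a(2), a(3)) = (8, 6) (two consecutive terms determine the rest), the sequence is eventually periodic: after a pre-period of length 1 it cycles with period 3.
For j ≥ 2, a(j) depends only on (j - 2) mod 3. (208 - 2) mod 3 = 2, so a(208) = a(4) = 6.

6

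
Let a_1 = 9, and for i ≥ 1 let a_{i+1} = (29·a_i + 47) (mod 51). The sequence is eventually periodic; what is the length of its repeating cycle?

a_1 = 9, a_2 = 2, a_3 = 3, a_4 = 32, a_5 = 6, a_6 = 17, a_7 = 30, a_8 = 50, a_9 = 18, a_{10} = 8, a_{11} = 24, a_{12} = 29, a_{13} = 21, a_{14} = 44, a_{15} = 48, a_{16} = 11, a_{17} = 9.
Since a_{17} = a_1 = 9, the sequence is periodic with period 16.

16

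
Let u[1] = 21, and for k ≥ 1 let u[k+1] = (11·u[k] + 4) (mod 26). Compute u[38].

We have u[1] = 21,  u[2] = 1,  u[3] = 15,  u[4] = 13,  u[5] = 17,  u[6] = 9,  u[7] = 25,  u[8] = 19,  u[9] = 5,  u[10] = 7,  u[11] = 3,  u[12] = 11,  u[13] = 21.
The sequence repeats with period 12.
(38 - 1) mod 12 = 1, so u[38] = u[2] = 1.

1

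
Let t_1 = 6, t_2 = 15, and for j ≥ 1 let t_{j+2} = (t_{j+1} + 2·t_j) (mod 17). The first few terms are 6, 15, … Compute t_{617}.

6

We have t_1 = 6; t_2 = 15; t_3 = 10; t_4 = 6; t_5 = 9; t_6 = 4; t_7 = 5; t_8 = 13; t_9 = 6; t_{10} = 15.
Since (t_9, t_{10}) = (t_1, t_2) = (6, 15) (two consecutive terms determine the rest), the sequence is periodic with period 8.
(617 - 1) mod 8 = 0, so t_{617} = t_1 = 6.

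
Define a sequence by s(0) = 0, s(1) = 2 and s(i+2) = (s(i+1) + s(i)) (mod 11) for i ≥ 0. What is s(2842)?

2

s(0) = 0, s(1) = 2, s(2) = 2, s(3) = 4, s(4) = 6, s(5) = 10, s(6) = 5, s(7) = 4, s(8) = 9, s(9) = 2, s(10) = 0, s(11) = 2.
The sequence repeats with period 10.
So s(2842) = s(0 + ((2842-0) mod 10)) = s(2) = 2.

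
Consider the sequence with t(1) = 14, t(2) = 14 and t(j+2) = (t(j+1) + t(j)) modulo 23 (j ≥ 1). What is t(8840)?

18

Computing terms: t(1) = 14, t(2) = 14, t(3) = 5, t(4) = 19, t(5) = 1, t(6) = 20, t(7) = 21, t(8) = 18, t(9) = 16, t(10) = 11, t(11) = 4, t(12) = 15, t(13) = 19, t(14) = 11, t(15) = 7, t(16) = 18, t(17) = 2, t(18) = 20, t(19) = 22, t(20) = 19, t(21) = 18, t(22) = 14, t(23) = 9, t(24) = 0, t(25) = 9, t(26) = 9, t(27) = 18, t(28) = 4, t(29) = 22, t(30) = 3, t(31) = 2, t(32) = 5, t(33) = 7, t(34) = 12, t(35) = 19, t(36) = 8, t(37) = 4, t(38) = 12, t(39) = 16, t(40) = 5, t(41) = 21, t(42) = 3, t(43) = 1, t(44) = 4, t(45) = 5, t(46) = 9, t(47) = 14, t(48) = 0, t(49) = 14, t(50) = 14.
The sequence repeats with period 48.
(8840 - 1) mod 48 = 7, so t(8840) = t(8) = 18.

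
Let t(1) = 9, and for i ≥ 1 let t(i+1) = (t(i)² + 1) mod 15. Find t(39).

5

We have t(1) = 9; t(2) = 7; t(3) = 5; t(4) = 11; t(5) = 2; t(6) = 5.
Since t(6) = t(3) = 5, the sequence is eventually periodic: after a pre-period of length 2 it cycles with period 3.
For i ≥ 3, t(i) depends only on (i - 3) mod 3. (39 - 3) mod 3 = 0, so t(39) = t(3) = 5.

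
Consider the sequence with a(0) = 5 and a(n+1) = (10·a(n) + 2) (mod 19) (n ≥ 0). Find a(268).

8

Listing terms: a(0) = 5; a(1) = 14; a(2) = 9; a(3) = 16; a(4) = 10; a(5) = 7; a(6) = 15; a(7) = 0; a(8) = 2; a(9) = 3; a(10) = 13; a(11) = 18; a(12) = 11; a(13) = 17; a(14) = 1; a(15) = 12; a(16) = 8; a(17) = 6; a(18) = 5.
The sequence repeats with period 18.
So a(268) = a(0 + ((268-0) mod 18)) = a(16) = 8.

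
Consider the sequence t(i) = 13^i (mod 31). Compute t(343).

11

t(1) = 13,  t(2) = 14,  t(3) = 27,  t(4) = 10,  t(5) = 6,  t(6) = 16,  t(7) = 22,  t(8) = 7,  t(9) = 29,  t(10) = 5,  t(11) = 3,  t(12) = 8,  t(13) = 11,  t(14) = 19,  t(15) = 30,  t(16) = 18,  t(17) = 17,  t(18) = 4,  t(19) = 21,  t(20) = 25,  t(21) = 15,  t(22) = 9,  t(23) = 24,  t(24) = 2,  t(25) = 26,  t(26) = 28,  t(27) = 23,  t(28) = 20,  t(29) = 12,  t(30) = 1,  t(31) = 13.
The sequence repeats with period 30.
(343 - 1) mod 30 = 12, so t(343) = t(13) = 11.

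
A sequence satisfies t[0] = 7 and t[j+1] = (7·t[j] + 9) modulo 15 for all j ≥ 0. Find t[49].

t[0] = 7; t[1] = 13; t[2] = 10; t[3] = 4; t[4] = 7.
Since t[4] = t[0] = 7, the sequence is periodic with period 4.
So t[49] = t[0 + ((49-0) mod 4)] = t[1] = 13.

13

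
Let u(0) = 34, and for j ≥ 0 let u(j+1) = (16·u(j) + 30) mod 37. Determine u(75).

Computing terms: u(0) = 34, u(1) = 19, u(2) = 1, u(3) = 9, u(4) = 26, u(5) = 2, u(6) = 25, u(7) = 23, u(8) = 28, u(9) = 34.
The sequence repeats with period 9.
(75 - 0) mod 9 = 3, so u(75) = u(3) = 9.

9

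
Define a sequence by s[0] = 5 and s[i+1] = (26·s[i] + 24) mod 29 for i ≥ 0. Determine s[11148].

Listing terms: s[0] = 5; s[1] = 9; s[2] = 26; s[3] = 4; s[4] = 12; s[5] = 17; s[6] = 2; s[7] = 18; s[8] = 28; s[9] = 27; s[10] = 1; s[11] = 21; s[12] = 19; s[13] = 25; s[14] = 7; s[15] = 3; s[16] = 15; s[17] = 8; s[18] = 0; s[19] = 24; s[20] = 10; s[21] = 23; s[22] = 13; s[23] = 14; s[24] = 11; s[25] = 20; s[26] = 22; s[27] = 16; s[28] = 5.
Since s[28] = s[0] = 5, the sequence is periodic with period 28.
So s[11148] = s[0 + ((11148-0) mod 28)] = s[4] = 12.

12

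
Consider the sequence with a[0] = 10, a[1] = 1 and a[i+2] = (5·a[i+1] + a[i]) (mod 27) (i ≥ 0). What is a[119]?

5

We have a[0] = 10; a[1] = 1; a[2] = 15; a[3] = 22; a[4] = 17; a[5] = 26; a[6] = 12; a[7] = 5; a[8] = 10; a[9] = 1.
The sequence repeats with period 8.
So a[119] = a[0 + ((119-0) mod 8)] = a[7] = 5.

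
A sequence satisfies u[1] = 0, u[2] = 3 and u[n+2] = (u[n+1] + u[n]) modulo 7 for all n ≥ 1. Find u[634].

4

Listing terms: u[1] = 0, u[2] = 3, u[3] = 3, u[4] = 6, u[5] = 2, u[6] = 1, u[7] = 3, u[8] = 4, u[9] = 0, u[10] = 4, u[11] = 4, u[12] = 1, u[13] = 5, u[14] = 6, u[15] = 4, u[16] = 3, u[17] = 0, u[18] = 3.
Since (u[17], u[18]) = (u[1], u[2]) = (0, 3) (two consecutive terms determine the rest), the sequence is periodic with period 16.
(634 - 1) mod 16 = 9, so u[634] = u[10] = 4.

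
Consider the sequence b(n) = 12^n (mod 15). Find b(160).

Computing terms: b(0) = 1, b(1) = 12, b(2) = 9, b(3) = 3, b(4) = 6, b(5) = 12.
Since b(5) = b(1) = 12, the sequence is eventually periodic: after a pre-period of length 1 it cycles with period 4.
For n ≥ 1, b(n) depends only on (n - 1) mod 4. (160 - 1) mod 4 = 3, so b(160) = b(4) = 6.

6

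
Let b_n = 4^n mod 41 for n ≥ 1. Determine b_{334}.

10

Listing terms: b_1 = 4, b_2 = 16, b_3 = 23, b_4 = 10, b_5 = 40, b_6 = 37, b_7 = 25, b_8 = 18, b_9 = 31, b_{10} = 1, b_{11} = 4.
The sequence repeats with period 10.
So b_{334} = b_{1 + ((334-1) mod 10)} = b_4 = 10.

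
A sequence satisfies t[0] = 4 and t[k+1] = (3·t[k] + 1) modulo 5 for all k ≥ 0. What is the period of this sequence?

Listing terms: t[0] = 4, t[1] = 3, t[2] = 0, t[3] = 1, t[4] = 4.
The sequence repeats with period 4.

4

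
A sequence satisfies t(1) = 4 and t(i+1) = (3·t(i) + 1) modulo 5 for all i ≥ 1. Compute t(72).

1

t(1) = 4,  t(2) = 3,  t(3) = 0,  t(4) = 1,  t(5) = 4.
The sequence repeats with period 4.
(72 - 1) mod 4 = 3, so t(72) = t(4) = 1.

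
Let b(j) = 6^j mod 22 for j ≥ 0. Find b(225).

10

b(0) = 1,  b(1) = 6,  b(2) = 14,  b(3) = 18,  b(4) = 20,  b(5) = 10,  b(6) = 16,  b(7) = 8,  b(8) = 4,  b(9) = 2,  b(10) = 12,  b(11) = 6.
Since b(11) = b(1) = 6, the sequence is eventually periodic: after a pre-period of length 1 it cycles with period 10.
For j ≥ 1, b(j) depends only on (j - 1) mod 10. (225 - 1) mod 10 = 4, so b(225) = b(5) = 10.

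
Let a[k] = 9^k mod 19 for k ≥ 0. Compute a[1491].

Listing terms: a[0] = 1, a[1] = 9, a[2] = 5, a[3] = 7, a[4] = 6, a[5] = 16, a[6] = 11, a[7] = 4, a[8] = 17, a[9] = 1.
Since a[9] = a[0] = 1, the sequence is periodic with period 9.
So a[1491] = a[0 + ((1491-0) mod 9)] = a[6] = 11.

11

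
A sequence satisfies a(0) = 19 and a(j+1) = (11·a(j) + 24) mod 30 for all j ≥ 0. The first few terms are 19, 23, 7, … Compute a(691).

23

Listing terms: a(0) = 19, a(1) = 23, a(2) = 7, a(3) = 11, a(4) = 25, a(5) = 29, a(6) = 13, a(7) = 17, a(8) = 1, a(9) = 5, a(10) = 19.
Since a(10) = a(0) = 19, the sequence is periodic with period 10.
So a(691) = a(0 + ((691-0) mod 10)) = a(1) = 23.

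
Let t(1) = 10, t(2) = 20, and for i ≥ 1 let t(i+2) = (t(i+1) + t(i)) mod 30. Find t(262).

Computing terms: t(1) = 10,  t(2) = 20,  t(3) = 0,  t(4) = 20,  t(5) = 20,  t(6) = 10,  t(7) = 0,  t(8) = 10,  t(9) = 10,  t(10) = 20.
The sequence repeats with period 8.
So t(262) = t(1 + ((262-1) mod 8)) = t(6) = 10.

10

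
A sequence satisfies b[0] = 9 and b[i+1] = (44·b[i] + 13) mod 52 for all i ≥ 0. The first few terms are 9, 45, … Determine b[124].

9

b[0] = 9; b[1] = 45; b[2] = 17; b[3] = 33; b[4] = 9.
The sequence repeats with period 4.
(124 - 0) mod 4 = 0, so b[124] = b[0] = 9.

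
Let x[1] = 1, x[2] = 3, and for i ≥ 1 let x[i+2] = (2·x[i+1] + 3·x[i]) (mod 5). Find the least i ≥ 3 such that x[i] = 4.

Listing terms: x[1] = 1, x[2] = 3, x[3] = 4, x[4] = 2, x[5] = 1, x[6] = 3.
Since (x[5], x[6]) = (x[1], x[2]) = (1, 3) (two consecutive terms determine the rest), the sequence is periodic with period 4.
The value 4 first appears (with i ≥ 3) at x[3].

3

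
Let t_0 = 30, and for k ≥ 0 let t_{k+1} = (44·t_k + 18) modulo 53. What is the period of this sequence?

13

Listing terms: t_0 = 30; t_1 = 13; t_2 = 7; t_3 = 8; t_4 = 52; t_5 = 27; t_6 = 40; t_7 = 29; t_8 = 22; t_9 = 32; t_{10} = 48; t_{11} = 10; t_{12} = 34; t_{13} = 30.
The sequence repeats with period 13.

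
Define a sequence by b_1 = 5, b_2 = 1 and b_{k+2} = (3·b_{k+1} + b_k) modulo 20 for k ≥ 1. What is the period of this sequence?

12

Listing terms: b_1 = 5; b_2 = 1; b_3 = 8; b_4 = 5; b_5 = 3; b_6 = 14; b_7 = 5; b_8 = 9; b_9 = 12; b_{10} = 5; b_{11} = 7; b_{12} = 6; b_{13} = 5; b_{14} = 1.
Since (b_{13}, b_{14}) = (b_1, b_2) = (5, 1) (two consecutive terms determine the rest), the sequence is periodic with period 12.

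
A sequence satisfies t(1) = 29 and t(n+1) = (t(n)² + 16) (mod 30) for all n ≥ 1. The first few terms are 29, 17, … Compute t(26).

We have t(1) = 29; t(2) = 17; t(3) = 5; t(4) = 11; t(5) = 17.
Since t(5) = t(2) = 17, the sequence is eventually periodic: after a pre-period of length 1 it cycles with period 3.
For n ≥ 2, t(n) depends only on (n - 2) mod 3. (26 - 2) mod 3 = 0, so t(26) = t(2) = 17.

17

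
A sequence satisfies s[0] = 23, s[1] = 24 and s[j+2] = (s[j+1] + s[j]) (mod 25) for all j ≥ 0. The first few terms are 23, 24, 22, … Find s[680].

Computing terms: s[0] = 23, s[1] = 24, s[2] = 22, s[3] = 21, s[4] = 18, s[5] = 14, s[6] = 7, s[7] = 21, s[8] = 3, s[9] = 24, s[10] = 2, s[11] = 1, s[12] = 3, s[13] = 4, s[14] = 7, s[15] = 11, s[16] = 18, s[17] = 4, s[18] = 22, s[19] = 1, s[20] = 23, s[21] = 24.
Since (s[20], s[21]) = (s[0], s[1]) = (23, 24) (two consecutive terms determine the rest), the sequence is periodic with period 20.
So s[680] = s[0 + ((680-0) mod 20)] = s[0] = 23.

23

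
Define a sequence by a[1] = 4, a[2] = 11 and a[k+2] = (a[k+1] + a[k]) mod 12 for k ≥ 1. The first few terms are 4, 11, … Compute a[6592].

10

Computing terms: a[1] = 4; a[2] = 11; a[3] = 3; a[4] = 2; a[5] = 5; a[6] = 7; a[7] = 0; a[8] = 7; a[9] = 7; a[10] = 2; a[11] = 9; a[12] = 11; a[13] = 8; a[14] = 7; a[15] = 3; a[16] = 10; a[17] = 1; a[18] = 11; a[19] = 0; a[20] = 11; a[21] = 11; a[22] = 10; a[23] = 9; a[24] = 7; a[25] = 4; a[26] = 11.
The sequence repeats with period 24.
(6592 - 1) mod 24 = 15, so a[6592] = a[16] = 10.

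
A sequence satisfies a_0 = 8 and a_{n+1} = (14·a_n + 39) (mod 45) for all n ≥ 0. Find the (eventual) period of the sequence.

Computing terms: a_0 = 8; a_1 = 16; a_2 = 38; a_3 = 31; a_4 = 23; a_5 = 1; a_6 = 8.
Since a_6 = a_0 = 8, the sequence is periodic with period 6.

6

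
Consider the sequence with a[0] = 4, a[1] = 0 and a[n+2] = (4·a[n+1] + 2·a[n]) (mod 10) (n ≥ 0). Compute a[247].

Computing terms: a[0] = 4; a[1] = 0; a[2] = 8; a[3] = 2; a[4] = 4; a[5] = 0.
Since (a[4], a[5]) = (a[0], a[1]) = (4, 0) (two consecutive terms determine the rest), the sequence is periodic with period 4.
So a[247] = a[0 + ((247-0) mod 4)] = a[3] = 2.

2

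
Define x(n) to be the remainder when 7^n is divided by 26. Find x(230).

23

Computing terms: x(0) = 1, x(1) = 7, x(2) = 23, x(3) = 5, x(4) = 9, x(5) = 11, x(6) = 25, x(7) = 19, x(8) = 3, x(9) = 21, x(10) = 17, x(11) = 15, x(12) = 1.
Since x(12) = x(0) = 1, the sequence is periodic with period 12.
(230 - 0) mod 12 = 2, so x(230) = x(2) = 23.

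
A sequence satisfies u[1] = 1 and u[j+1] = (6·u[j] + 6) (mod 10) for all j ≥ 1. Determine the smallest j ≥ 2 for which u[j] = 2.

Listing terms: u[1] = 1, u[2] = 2, u[3] = 8, u[4] = 4, u[5] = 0, u[6] = 6, u[7] = 2.
Since u[7] = u[2] = 2, the sequence is eventually periodic: after a pre-period of length 1 it cycles with period 5.
The value 2 first appears (with j ≥ 2) at u[2].

2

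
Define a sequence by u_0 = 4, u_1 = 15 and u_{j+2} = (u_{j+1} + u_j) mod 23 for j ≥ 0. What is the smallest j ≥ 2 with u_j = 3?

u_0 = 4,  u_1 = 15,  u_2 = 19,  u_3 = 11,  u_4 = 7,  u_5 = 18,  u_6 = 2,  u_7 = 20,  u_8 = 22,  u_9 = 19,  u_{10} = 18,  u_{11} = 14,  u_{12} = 9,  u_{13} = 0,  u_{14} = 9,  u_{15} = 9,  u_{16} = 18,  u_{17} = 4,  u_{18} = 22,  u_{19} = 3,  u_{20} = 2,  u_{21} = 5,  u_{22} = 7,  u_{23} = 12,  u_{24} = 19,  u_{25} = 8,  u_{26} = 4,  u_{27} = 12,  u_{28} = 16,  u_{29} = 5,  u_{30} = 21,  u_{31} = 3,  u_{32} = 1,  u_{33} = 4,  u_{34} = 5,  u_{35} = 9,  u_{36} = 14,  u_{37} = 0,  u_{38} = 14,  u_{39} = 14,  u_{40} = 5,  u_{41} = 19,  u_{42} = 1,  u_{43} = 20,  u_{44} = 21,  u_{45} = 18,  u_{46} = 16,  u_{47} = 11,  u_{48} = 4,  u_{49} = 15.
The sequence repeats with period 48.
The value 3 first appears (with j ≥ 2) at u_{19}.

19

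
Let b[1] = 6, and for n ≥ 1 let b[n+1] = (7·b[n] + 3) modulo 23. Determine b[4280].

We have b[1] = 6,  b[2] = 22,  b[3] = 19,  b[4] = 21,  b[5] = 12,  b[6] = 18,  b[7] = 14,  b[8] = 9,  b[9] = 20,  b[10] = 5,  b[11] = 15,  b[12] = 16,  b[13] = 0,  b[14] = 3,  b[15] = 1,  b[16] = 10,  b[17] = 4,  b[18] = 8,  b[19] = 13,  b[20] = 2,  b[21] = 17,  b[22] = 7,  b[23] = 6.
Since b[23] = b[1] = 6, the sequence is periodic with period 22.
So b[4280] = b[1 + ((4280-1) mod 22)] = b[12] = 16.

16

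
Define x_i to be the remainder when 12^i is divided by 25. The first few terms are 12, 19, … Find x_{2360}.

Computing terms: x_1 = 12,  x_2 = 19,  x_3 = 3,  x_4 = 11,  x_5 = 7,  x_6 = 9,  x_7 = 8,  x_8 = 21,  x_9 = 2,  x_{10} = 24,  x_{11} = 13,  x_{12} = 6,  x_{13} = 22,  x_{14} = 14,  x_{15} = 18,  x_{16} = 16,  x_{17} = 17,  x_{18} = 4,  x_{19} = 23,  x_{20} = 1,  x_{21} = 12.
Since x_{21} = x_1 = 12, the sequence is periodic with period 20.
So x_{2360} = x_{1 + ((2360-1) mod 20)} = x_{20} = 1.

1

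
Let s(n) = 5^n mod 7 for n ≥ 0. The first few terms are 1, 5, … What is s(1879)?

5

Computing terms: s(0) = 1; s(1) = 5; s(2) = 4; s(3) = 6; s(4) = 2; s(5) = 3; s(6) = 1.
The sequence repeats with period 6.
So s(1879) = s(0 + ((1879-0) mod 6)) = s(1) = 5.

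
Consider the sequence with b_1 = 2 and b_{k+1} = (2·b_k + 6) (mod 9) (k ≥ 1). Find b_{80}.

1

Listing terms: b_1 = 2, b_2 = 1, b_3 = 8, b_4 = 4, b_5 = 5, b_6 = 7, b_7 = 2.
Since b_7 = b_1 = 2, the sequence is periodic with period 6.
(80 - 1) mod 6 = 1, so b_{80} = b_2 = 1.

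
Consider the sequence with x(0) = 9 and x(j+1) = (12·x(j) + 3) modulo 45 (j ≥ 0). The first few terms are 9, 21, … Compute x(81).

We have x(0) = 9; x(1) = 21; x(2) = 30; x(3) = 3; x(4) = 39; x(5) = 21.
Since x(5) = x(1) = 21, the sequence is eventually periodic: after a pre-period of length 1 it cycles with period 4.
For j ≥ 1, x(j) depends only on (j - 1) mod 4. (81 - 1) mod 4 = 0, so x(81) = x(1) = 21.

21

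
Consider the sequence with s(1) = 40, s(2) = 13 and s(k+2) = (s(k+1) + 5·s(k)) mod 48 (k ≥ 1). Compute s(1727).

11

s(1) = 40, s(2) = 13, s(3) = 21, s(4) = 38, s(5) = 47, s(6) = 45, s(7) = 40, s(8) = 25, s(9) = 33, s(10) = 14, s(11) = 35, s(12) = 9, s(13) = 40, s(14) = 37, s(15) = 45, s(16) = 38, s(17) = 23, s(18) = 21, s(19) = 40, s(20) = 1, s(21) = 9, s(22) = 14, s(23) = 11, s(24) = 33, s(25) = 40, s(26) = 13.
The sequence repeats with period 24.
(1727 - 1) mod 24 = 22, so s(1727) = s(23) = 11.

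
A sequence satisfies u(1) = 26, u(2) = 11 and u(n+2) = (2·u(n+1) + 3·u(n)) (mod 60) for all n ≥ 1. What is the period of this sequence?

Computing terms: u(1) = 26,  u(2) = 11,  u(3) = 40,  u(4) = 53,  u(5) = 46,  u(6) = 11,  u(7) = 40.
Since (u(6), u(7)) = (u(2), u(3)) = (11, 40) (two consecutive terms determine the rest), the sequence is eventually periodic: after a pre-period of length 1 it cycles with period 4.

4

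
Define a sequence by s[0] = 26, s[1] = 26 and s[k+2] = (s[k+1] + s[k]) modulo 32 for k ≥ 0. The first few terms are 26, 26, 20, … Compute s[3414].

18

Listing terms: s[0] = 26; s[1] = 26; s[2] = 20; s[3] = 14; s[4] = 2; s[5] = 16; s[6] = 18; s[7] = 2; s[8] = 20; s[9] = 22; s[10] = 10; s[11] = 0; s[12] = 10; s[13] = 10; s[14] = 20; s[15] = 30; s[16] = 18; s[17] = 16; s[18] = 2; s[19] = 18; s[20] = 20; s[21] = 6; s[22] = 26; s[23] = 0; s[24] = 26; s[25] = 26.
Since (s[24], s[25]) = (s[0], s[1]) = (26, 26) (two consecutive terms determine the rest), the sequence is periodic with period 24.
(3414 - 0) mod 24 = 6, so s[3414] = s[6] = 18.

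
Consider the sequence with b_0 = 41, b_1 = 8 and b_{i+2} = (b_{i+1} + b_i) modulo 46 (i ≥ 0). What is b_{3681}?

17

We have b_0 = 41, b_1 = 8, b_2 = 3, b_3 = 11, b_4 = 14, b_5 = 25, b_6 = 39, b_7 = 18, b_8 = 11, b_9 = 29, b_{10} = 40, b_{11} = 23, b_{12} = 17, b_{13} = 40, b_{14} = 11, b_{15} = 5, b_{16} = 16, b_{17} = 21, b_{18} = 37, b_{19} = 12, b_{20} = 3, b_{21} = 15, b_{22} = 18, b_{23} = 33, b_{24} = 5, b_{25} = 38, b_{26} = 43, b_{27} = 35, b_{28} = 32, b_{29} = 21, b_{30} = 7, b_{31} = 28, b_{32} = 35, b_{33} = 17, b_{34} = 6, b_{35} = 23, b_{36} = 29, b_{37} = 6, b_{38} = 35, b_{39} = 41, b_{40} = 30, b_{41} = 25, b_{42} = 9, b_{43} = 34, b_{44} = 43, b_{45} = 31, b_{46} = 28, b_{47} = 13, b_{48} = 41, b_{49} = 8.
The sequence repeats with period 48.
(3681 - 0) mod 48 = 33, so b_{3681} = b_{33} = 17.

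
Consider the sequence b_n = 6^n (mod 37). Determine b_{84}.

Listing terms: b_1 = 6, b_2 = 36, b_3 = 31, b_4 = 1, b_5 = 6.
The sequence repeats with period 4.
So b_{84} = b_{1 + ((84-1) mod 4)} = b_4 = 1.

1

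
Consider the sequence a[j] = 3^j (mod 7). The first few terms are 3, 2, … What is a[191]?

Listing terms: a[1] = 3, a[2] = 2, a[3] = 6, a[4] = 4, a[5] = 5, a[6] = 1, a[7] = 3.
The sequence repeats with period 6.
(191 - 1) mod 6 = 4, so a[191] = a[5] = 5.

5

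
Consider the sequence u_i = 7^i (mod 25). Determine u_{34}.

24

u_0 = 1,  u_1 = 7,  u_2 = 24,  u_3 = 18,  u_4 = 1.
Since u_4 = u_0 = 1, the sequence is periodic with period 4.
So u_{34} = u_{0 + ((34-0) mod 4)} = u_2 = 24.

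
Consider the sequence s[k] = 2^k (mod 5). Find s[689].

2

We have s[1] = 2, s[2] = 4, s[3] = 3, s[4] = 1, s[5] = 2.
The sequence repeats with period 4.
So s[689] = s[1 + ((689-1) mod 4)] = s[1] = 2.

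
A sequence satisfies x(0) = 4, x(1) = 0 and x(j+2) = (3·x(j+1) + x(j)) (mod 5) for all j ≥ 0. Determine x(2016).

Listing terms: x(0) = 4,  x(1) = 0,  x(2) = 4,  x(3) = 2,  x(4) = 0,  x(5) = 2,  x(6) = 1,  x(7) = 0,  x(8) = 1,  x(9) = 3,  x(10) = 0,  x(11) = 3,  x(12) = 4,  x(13) = 0.
The sequence repeats with period 12.
(2016 - 0) mod 12 = 0, so x(2016) = x(0) = 4.

4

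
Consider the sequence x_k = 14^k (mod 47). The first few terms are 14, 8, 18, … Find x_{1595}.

7

x_1 = 14; x_2 = 8; x_3 = 18; x_4 = 17; x_5 = 3; x_6 = 42; x_7 = 24; x_8 = 7; x_9 = 4; x_{10} = 9; x_{11} = 32; x_{12} = 25; x_{13} = 21; x_{14} = 12; x_{15} = 27; x_{16} = 2; x_{17} = 28; x_{18} = 16; x_{19} = 36; x_{20} = 34; x_{21} = 6; x_{22} = 37; x_{23} = 1; x_{24} = 14.
The sequence repeats with period 23.
(1595 - 1) mod 23 = 7, so x_{1595} = x_8 = 7.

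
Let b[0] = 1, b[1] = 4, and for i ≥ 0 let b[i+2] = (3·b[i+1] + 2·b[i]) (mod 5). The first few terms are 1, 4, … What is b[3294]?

Listing terms: b[0] = 1; b[1] = 4; b[2] = 4; b[3] = 0; b[4] = 3; b[5] = 4; b[6] = 3; b[7] = 2; b[8] = 2; b[9] = 0; b[10] = 4; b[11] = 2; b[12] = 4; b[13] = 1; b[14] = 1; b[15] = 0; b[16] = 2; b[17] = 1; b[18] = 2; b[19] = 3; b[20] = 3; b[21] = 0; b[22] = 1; b[23] = 3; b[24] = 1; b[25] = 4.
The sequence repeats with period 24.
(3294 - 0) mod 24 = 6, so b[3294] = b[6] = 3.

3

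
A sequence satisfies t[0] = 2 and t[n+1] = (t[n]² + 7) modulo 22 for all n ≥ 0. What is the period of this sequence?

Listing terms: t[0] = 2, t[1] = 11, t[2] = 18, t[3] = 1, t[4] = 8, t[5] = 5, t[6] = 10, t[7] = 19, t[8] = 16, t[9] = 21, t[10] = 8.
Since t[10] = t[4] = 8, the sequence is eventually periodic: after a pre-period of length 4 it cycles with period 6.

6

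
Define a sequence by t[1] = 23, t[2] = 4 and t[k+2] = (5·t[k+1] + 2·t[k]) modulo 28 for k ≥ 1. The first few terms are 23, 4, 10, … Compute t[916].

t[1] = 23; t[2] = 4; t[3] = 10; t[4] = 2; t[5] = 2; t[6] = 14; t[7] = 18; t[8] = 6; t[9] = 10; t[10] = 6; t[11] = 22; t[12] = 10; t[13] = 10; t[14] = 14; t[15] = 6; t[16] = 2; t[17] = 22; t[18] = 2; t[19] = 26; t[20] = 22; t[21] = 22; t[22] = 14; t[23] = 2; t[24] = 10; t[25] = 26; t[26] = 10; t[27] = 18; t[28] = 26; t[29] = 26; t[30] = 14; t[31] = 10; t[32] = 22; t[33] = 18; t[34] = 22; t[35] = 6; t[36] = 18; t[37] = 18; t[38] = 14; t[39] = 22; t[40] = 26; t[41] = 6; t[42] = 26; t[43] = 2; t[44] = 6; t[45] = 6; t[46] = 14; t[47] = 26; t[48] = 18; t[49] = 2; t[50] = 18; t[51] = 10; t[52] = 2.
Since (t[51], t[52]) = (t[3], t[4]) = (10, 2) (two consecutive terms determine the rest), the sequence is eventually periodic: after a pre-period of length 2 it cycles with period 48.
For k ≥ 3, t[k] depends only on (k - 3) mod 48. (916 - 3) mod 48 = 1, so t[916] = t[4] = 2.

2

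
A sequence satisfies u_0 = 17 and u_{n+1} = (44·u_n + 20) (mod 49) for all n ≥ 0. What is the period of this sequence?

Listing terms: u_0 = 17; u_1 = 33; u_2 = 2; u_3 = 10; u_4 = 19; u_5 = 23; u_6 = 3; u_7 = 5; u_8 = 44; u_9 = 45; u_{10} = 40; u_{11} = 16; u_{12} = 38; u_{13} = 26; u_{14} = 37; u_{15} = 31; u_{16} = 12; u_{17} = 9; u_{18} = 24; u_{19} = 47; u_{20} = 30; u_{21} = 17.
The sequence repeats with period 21.

21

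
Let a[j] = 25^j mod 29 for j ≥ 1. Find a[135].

16

We have a[1] = 25; a[2] = 16; a[3] = 23; a[4] = 24; a[5] = 20; a[6] = 7; a[7] = 1; a[8] = 25.
Since a[8] = a[1] = 25, the sequence is periodic with period 7.
So a[135] = a[1 + ((135-1) mod 7)] = a[2] = 16.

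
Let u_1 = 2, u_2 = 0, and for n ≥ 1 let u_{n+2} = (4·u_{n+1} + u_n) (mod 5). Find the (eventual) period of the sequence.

u_1 = 2; u_2 = 0; u_3 = 2; u_4 = 3; u_5 = 4; u_6 = 4; u_7 = 0; u_8 = 4; u_9 = 1; u_{10} = 3; u_{11} = 3; u_{12} = 0; u_{13} = 3; u_{14} = 2; u_{15} = 1; u_{16} = 1; u_{17} = 0; u_{18} = 1; u_{19} = 4; u_{20} = 2; u_{21} = 2; u_{22} = 0.
The sequence repeats with period 20.

20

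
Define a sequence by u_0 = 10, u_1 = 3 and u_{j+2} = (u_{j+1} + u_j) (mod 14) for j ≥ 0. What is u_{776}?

11

Computing terms: u_0 = 10,  u_1 = 3,  u_2 = 13,  u_3 = 2,  u_4 = 1,  u_5 = 3,  u_6 = 4,  u_7 = 7,  u_8 = 11,  u_9 = 4,  u_{10} = 1,  u_{11} = 5,  u_{12} = 6,  u_{13} = 11,  u_{14} = 3,  u_{15} = 0,  u_{16} = 3,  u_{17} = 3,  u_{18} = 6,  u_{19} = 9,  u_{20} = 1,  u_{21} = 10,  u_{22} = 11,  u_{23} = 7,  u_{24} = 4,  u_{25} = 11,  u_{26} = 1,  u_{27} = 12,  u_{28} = 13,  u_{29} = 11,  u_{30} = 10,  u_{31} = 7,  u_{32} = 3,  u_{33} = 10,  u_{34} = 13,  u_{35} = 9,  u_{36} = 8,  u_{37} = 3,  u_{38} = 11,  u_{39} = 0,  u_{40} = 11,  u_{41} = 11,  u_{42} = 8,  u_{43} = 5,  u_{44} = 13,  u_{45} = 4,  u_{46} = 3,  u_{47} = 7,  u_{48} = 10,  u_{49} = 3.
The sequence repeats with period 48.
(776 - 0) mod 48 = 8, so u_{776} = u_8 = 11.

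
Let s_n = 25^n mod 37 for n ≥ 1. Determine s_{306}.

s_1 = 25; s_2 = 33; s_3 = 11; s_4 = 16; s_5 = 30; s_6 = 10; s_7 = 28; s_8 = 34; s_9 = 36; s_{10} = 12; s_{11} = 4; s_{12} = 26; s_{13} = 21; s_{14} = 7; s_{15} = 27; s_{16} = 9; s_{17} = 3; s_{18} = 1; s_{19} = 25.
Since s_{19} = s_1 = 25, the sequence is periodic with period 18.
(306 - 1) mod 18 = 17, so s_{306} = s_{18} = 1.

1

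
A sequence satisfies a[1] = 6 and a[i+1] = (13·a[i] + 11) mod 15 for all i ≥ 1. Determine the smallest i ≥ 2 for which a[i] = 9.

We have a[1] = 6, a[2] = 14, a[3] = 13, a[4] = 0, a[5] = 11, a[6] = 4, a[7] = 3, a[8] = 5, a[9] = 1, a[10] = 9, a[11] = 8, a[12] = 10, a[13] = 6.
The sequence repeats with period 12.
The value 9 first appears (with i ≥ 2) at a[10].

10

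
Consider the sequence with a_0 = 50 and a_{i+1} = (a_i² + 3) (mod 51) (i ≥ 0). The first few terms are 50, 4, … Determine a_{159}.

7

Computing terms: a_0 = 50, a_1 = 4, a_2 = 19, a_3 = 7, a_4 = 1, a_5 = 4.
Since a_5 = a_1 = 4, the sequence is eventually periodic: after a pre-period of length 1 it cycles with period 4.
For i ≥ 1, a_i depends only on (i - 1) mod 4. (159 - 1) mod 4 = 2, so a_{159} = a_3 = 7.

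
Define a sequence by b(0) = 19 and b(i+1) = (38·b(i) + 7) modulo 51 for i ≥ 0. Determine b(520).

19

Computing terms: b(0) = 19, b(1) = 15, b(2) = 16, b(3) = 3, b(4) = 19.
The sequence repeats with period 4.
(520 - 0) mod 4 = 0, so b(520) = b(0) = 19.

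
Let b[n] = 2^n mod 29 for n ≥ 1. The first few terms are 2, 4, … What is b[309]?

Listing terms: b[1] = 2, b[2] = 4, b[3] = 8, b[4] = 16, b[5] = 3, b[6] = 6, b[7] = 12, b[8] = 24, b[9] = 19, b[10] = 9, b[11] = 18, b[12] = 7, b[13] = 14, b[14] = 28, b[15] = 27, b[16] = 25, b[17] = 21, b[18] = 13, b[19] = 26, b[20] = 23, b[21] = 17, b[22] = 5, b[23] = 10, b[24] = 20, b[25] = 11, b[26] = 22, b[27] = 15, b[28] = 1, b[29] = 2.
The sequence repeats with period 28.
So b[309] = b[1 + ((309-1) mod 28)] = b[1] = 2.

2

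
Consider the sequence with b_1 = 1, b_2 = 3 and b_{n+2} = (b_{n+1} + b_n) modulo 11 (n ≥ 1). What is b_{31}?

We have b_1 = 1; b_2 = 3; b_3 = 4; b_4 = 7; b_5 = 0; b_6 = 7; b_7 = 7; b_8 = 3; b_9 = 10; b_{10} = 2; b_{11} = 1; b_{12} = 3.
Since (b_{11}, b_{12}) = (b_1, b_2) = (1, 3) (two consecutive terms determine the rest), the sequence is periodic with period 10.
(31 - 1) mod 10 = 0, so b_{31} = b_1 = 1.

1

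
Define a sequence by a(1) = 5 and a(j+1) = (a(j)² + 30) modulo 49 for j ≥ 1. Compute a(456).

Listing terms: a(1) = 5,  a(2) = 6,  a(3) = 17,  a(4) = 25,  a(5) = 18,  a(6) = 11,  a(7) = 4,  a(8) = 46,  a(9) = 39,  a(10) = 32,  a(11) = 25.
Since a(11) = a(4) = 25, the sequence is eventually periodic: after a pre-period of length 3 it cycles with period 7.
For j ≥ 4, a(j) depends only on (j - 4) mod 7. (456 - 4) mod 7 = 4, so a(456) = a(8) = 46.

46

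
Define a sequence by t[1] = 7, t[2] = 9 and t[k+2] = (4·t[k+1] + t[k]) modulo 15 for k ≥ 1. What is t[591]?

t[1] = 7,  t[2] = 9,  t[3] = 13,  t[4] = 1,  t[5] = 2,  t[6] = 9,  t[7] = 8,  t[8] = 11,  t[9] = 7,  t[10] = 9.
Since (t[9], t[10]) = (t[1], t[2]) = (7, 9) (two consecutive terms determine the rest), the sequence is periodic with period 8.
(591 - 1) mod 8 = 6, so t[591] = t[7] = 8.

8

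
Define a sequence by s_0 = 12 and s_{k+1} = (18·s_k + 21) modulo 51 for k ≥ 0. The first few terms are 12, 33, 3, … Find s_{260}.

Computing terms: s_0 = 12, s_1 = 33, s_2 = 3, s_3 = 24, s_4 = 45, s_5 = 15, s_6 = 36, s_7 = 6, s_8 = 27, s_9 = 48, s_{10} = 18, s_{11} = 39, s_{12} = 9, s_{13} = 30, s_{14} = 0, s_{15} = 21, s_{16} = 42, s_{17} = 12.
Since s_{17} = s_0 = 12, the sequence is periodic with period 17.
So s_{260} = s_{0 + ((260-0) mod 17)} = s_5 = 15.

15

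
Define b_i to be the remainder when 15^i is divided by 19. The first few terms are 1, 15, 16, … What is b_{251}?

Computing terms: b_0 = 1, b_1 = 15, b_2 = 16, b_3 = 12, b_4 = 9, b_5 = 2, b_6 = 11, b_7 = 13, b_8 = 5, b_9 = 18, b_{10} = 4, b_{11} = 3, b_{12} = 7, b_{13} = 10, b_{14} = 17, b_{15} = 8, b_{16} = 6, b_{17} = 14, b_{18} = 1.
Since b_{18} = b_0 = 1, the sequence is periodic with period 18.
So b_{251} = b_{0 + ((251-0) mod 18)} = b_{17} = 14.

14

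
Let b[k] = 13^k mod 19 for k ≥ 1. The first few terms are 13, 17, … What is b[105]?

8

Computing terms: b[1] = 13, b[2] = 17, b[3] = 12, b[4] = 4, b[5] = 14, b[6] = 11, b[7] = 10, b[8] = 16, b[9] = 18, b[10] = 6, b[11] = 2, b[12] = 7, b[13] = 15, b[14] = 5, b[15] = 8, b[16] = 9, b[17] = 3, b[18] = 1, b[19] = 13.
Since b[19] = b[1] = 13, the sequence is periodic with period 18.
So b[105] = b[1 + ((105-1) mod 18)] = b[15] = 8.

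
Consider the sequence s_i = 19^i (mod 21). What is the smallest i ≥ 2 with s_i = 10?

5

Computing terms: s_1 = 19, s_2 = 4, s_3 = 13, s_4 = 16, s_5 = 10, s_6 = 1, s_7 = 19.
Since s_7 = s_1 = 19, the sequence is periodic with period 6.
The value 10 first appears (with i ≥ 2) at s_5.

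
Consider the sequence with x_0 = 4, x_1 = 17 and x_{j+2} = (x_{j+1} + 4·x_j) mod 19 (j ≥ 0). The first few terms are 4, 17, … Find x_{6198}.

Listing terms: x_0 = 4,  x_1 = 17,  x_2 = 14,  x_3 = 6,  x_4 = 5,  x_5 = 10,  x_6 = 11,  x_7 = 13,  x_8 = 0,  x_9 = 14,  x_{10} = 14,  x_{11} = 13,  x_{12} = 12,  x_{13} = 7,  x_{14} = 17,  x_{15} = 7,  x_{16} = 18,  x_{17} = 8,  x_{18} = 4,  x_{19} = 17.
Since (x_{18}, x_{19}) = (x_0, x_1) = (4, 17) (two consecutive terms determine the rest), the sequence is periodic with period 18.
(6198 - 0) mod 18 = 6, so x_{6198} = x_6 = 11.

11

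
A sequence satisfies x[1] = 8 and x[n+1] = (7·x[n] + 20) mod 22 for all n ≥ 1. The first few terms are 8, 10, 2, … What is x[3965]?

Computing terms: x[1] = 8, x[2] = 10, x[3] = 2, x[4] = 12, x[5] = 16, x[6] = 0, x[7] = 20, x[8] = 6, x[9] = 18, x[10] = 14, x[11] = 8.
The sequence repeats with period 10.
(3965 - 1) mod 10 = 4, so x[3965] = x[5] = 16.

16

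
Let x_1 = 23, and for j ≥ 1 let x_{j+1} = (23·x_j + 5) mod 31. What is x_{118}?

x_1 = 23; x_2 = 7; x_3 = 11; x_4 = 10; x_5 = 18; x_6 = 16; x_7 = 1; x_8 = 28; x_9 = 29; x_{10} = 21; x_{11} = 23.
The sequence repeats with period 10.
(118 - 1) mod 10 = 7, so x_{118} = x_8 = 28.

28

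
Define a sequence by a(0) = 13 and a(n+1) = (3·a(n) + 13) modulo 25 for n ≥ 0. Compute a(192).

18

a(0) = 13,  a(1) = 2,  a(2) = 19,  a(3) = 20,  a(4) = 23,  a(5) = 7,  a(6) = 9,  a(7) = 15,  a(8) = 8,  a(9) = 12,  a(10) = 24,  a(11) = 10,  a(12) = 18,  a(13) = 17,  a(14) = 14,  a(15) = 5,  a(16) = 3,  a(17) = 22,  a(18) = 4,  a(19) = 0,  a(20) = 13.
Since a(20) = a(0) = 13, the sequence is periodic with period 20.
(192 - 0) mod 20 = 12, so a(192) = a(12) = 18.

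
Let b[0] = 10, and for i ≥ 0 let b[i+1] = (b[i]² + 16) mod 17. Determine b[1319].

Listing terms: b[0] = 10; b[1] = 14; b[2] = 8; b[3] = 12; b[4] = 7; b[5] = 14.
Since b[5] = b[1] = 14, the sequence is eventually periodic: after a pre-period of length 1 it cycles with period 4.
For i ≥ 1, b[i] depends only on (i - 1) mod 4. (1319 - 1) mod 4 = 2, so b[1319] = b[3] = 12.

12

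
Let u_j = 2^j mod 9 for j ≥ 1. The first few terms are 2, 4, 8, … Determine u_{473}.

5

u_1 = 2; u_2 = 4; u_3 = 8; u_4 = 7; u_5 = 5; u_6 = 1; u_7 = 2.
Since u_7 = u_1 = 2, the sequence is periodic with period 6.
(473 - 1) mod 6 = 4, so u_{473} = u_5 = 5.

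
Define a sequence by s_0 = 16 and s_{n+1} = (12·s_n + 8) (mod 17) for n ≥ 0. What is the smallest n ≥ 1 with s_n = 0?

Computing terms: s_0 = 16, s_1 = 13, s_2 = 11, s_3 = 4, s_4 = 5, s_5 = 0, s_6 = 8, s_7 = 2, s_8 = 15, s_9 = 1, s_{10} = 3, s_{11} = 10, s_{12} = 9, s_{13} = 14, s_{14} = 6, s_{15} = 12, s_{16} = 16.
The sequence repeats with period 16.
The value 0 first appears (with n ≥ 1) at s_5.

5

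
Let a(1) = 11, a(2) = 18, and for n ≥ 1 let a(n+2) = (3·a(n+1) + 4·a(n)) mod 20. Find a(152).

We have a(1) = 11; a(2) = 18; a(3) = 18; a(4) = 6; a(5) = 10; a(6) = 14; a(7) = 2; a(8) = 2; a(9) = 14; a(10) = 10; a(11) = 6; a(12) = 18; a(13) = 18.
Since (a(12), a(13)) = (a(2), a(3)) = (18, 18) (two consecutive terms determine the rest), the sequence is eventually periodic: after a pre-period of length 1 it cycles with period 10.
For n ≥ 2, a(n) depends only on (n - 2) mod 10. (152 - 2) mod 10 = 0, so a(152) = a(2) = 18.

18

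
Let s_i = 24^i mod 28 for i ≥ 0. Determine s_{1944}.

8

Listing terms: s_0 = 1, s_1 = 24, s_2 = 16, s_3 = 20, s_4 = 4, s_5 = 12, s_6 = 8, s_7 = 24.
Since s_7 = s_1 = 24, the sequence is eventually periodic: after a pre-period of length 1 it cycles with period 6.
For i ≥ 1, s_i depends only on (i - 1) mod 6. (1944 - 1) mod 6 = 5, so s_{1944} = s_6 = 8.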